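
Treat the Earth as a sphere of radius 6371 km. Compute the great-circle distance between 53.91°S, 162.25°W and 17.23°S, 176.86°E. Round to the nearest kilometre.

4458 km

Δλ = 176.86 − -162.25 = 339.11°; wrapped into (−180°, 180°]: -20.89°.
Δφ = -17.23 − -53.91 = 36.68°.
a = sin²(Δφ/2) + cos φ₁ · cos φ₂ · sin²(Δλ/2) = 0.117499.
c = 2·atan2(√a, √(1−a)) = 0.69975 rad → d = 6371·c ≈ 4458.13 km.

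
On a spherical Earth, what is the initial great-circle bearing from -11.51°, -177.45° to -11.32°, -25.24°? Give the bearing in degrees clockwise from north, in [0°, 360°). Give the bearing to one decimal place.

Δλ = -25.24 − -177.45 = 152.21°.
θ = atan2( sin Δλ · cos φ₂ , cos φ₁ · sin φ₂ − sin φ₁ · cos φ₂ · cos Δλ )
  = atan2(0.45716, -0.36543) = 128.637° → normalised to [0°, 360°): 128.637°.

128.6°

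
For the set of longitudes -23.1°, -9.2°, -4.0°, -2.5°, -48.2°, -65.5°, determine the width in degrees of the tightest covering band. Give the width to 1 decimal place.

63.0°

Sort the longitudes: -65.5°, -48.2°, -23.1°, -9.2°, -4.0°, -2.5°.
Eastward gaps between consecutive values (wrapping around): 17.3°, 25.1°, 13.9°, 5.2°, 1.5°, 297.0°.
Largest gap = 297.0° ⇒ minimal covering band is its complement: 360° − 297.0° = 63.0°.
Band runs from -65.5° eastward to -2.5°.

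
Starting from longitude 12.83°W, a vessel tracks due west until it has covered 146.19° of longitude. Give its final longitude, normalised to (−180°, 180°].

Start at -12.83°; shift −146.19° → -159.02°.
-159.02° already lies in (−180°, 180°].

159.02°W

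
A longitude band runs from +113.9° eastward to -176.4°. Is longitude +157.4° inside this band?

Band width going east from +113.9° to -176.4°: ((-176.4 − 113.9) mod 360) = 69.7°.
Offset of +157.4° east of the west edge: ((157.4 − 113.9) mod 360) = 43.5°.
43.5° ≤ 69.7° ⇒ inside.

Yes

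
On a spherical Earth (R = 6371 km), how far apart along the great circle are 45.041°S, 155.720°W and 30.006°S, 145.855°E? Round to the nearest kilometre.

Δλ = 145.855 − -155.720 = 301.575°; wrapped into (−180°, 180°]: -58.425°.
Δφ = -30.006 − -45.041 = 15.035°.
a = sin²(Δφ/2) + cos φ₁ · cos φ₂ · sin²(Δλ/2) = 0.162866.
c = 2·atan2(√a, √(1−a)) = 0.83082 rad → d = 6371·c ≈ 5293.17 km.

5293 km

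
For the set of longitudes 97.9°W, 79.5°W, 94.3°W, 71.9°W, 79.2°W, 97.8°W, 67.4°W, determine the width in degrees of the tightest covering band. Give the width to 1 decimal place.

30.5°

Sort the longitudes: -97.9°, -97.8°, -94.3°, -79.5°, -79.2°, -71.9°, -67.4°.
Eastward gaps between consecutive values (wrapping around): 0.1°, 3.5°, 14.8°, 0.3°, 7.3°, 4.5°, 329.5°.
Largest gap = 329.5° ⇒ minimal covering band is its complement: 360° − 329.5° = 30.5°.
Band runs from -97.9° eastward to -67.4°.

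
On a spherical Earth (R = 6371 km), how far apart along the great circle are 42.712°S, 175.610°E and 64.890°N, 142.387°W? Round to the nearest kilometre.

Δλ = -142.387 − 175.610 = -317.997°; wrapped into (−180°, 180°]: 42.003°.
Δφ = 64.890 − -42.712 = 107.602°.
a = sin²(Δφ/2) + cos φ₁ · cos φ₂ · sin²(Δλ/2) = 0.691252.
c = 2·atan2(√a, √(1−a)) = 1.96330 rad → d = 6371·c ≈ 12508.19 km.

12508 km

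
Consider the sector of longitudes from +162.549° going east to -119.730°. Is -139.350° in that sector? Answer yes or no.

Band width going east from +162.549° to -119.730°: ((-119.730 − 162.549) mod 360) = 77.721°.
Offset of -139.350° east of the west edge: ((-139.350 − 162.549) mod 360) = 58.101°.
58.101° ≤ 77.721° ⇒ inside.

Yes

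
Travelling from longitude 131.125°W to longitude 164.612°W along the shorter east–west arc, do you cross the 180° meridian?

No

Signed shortest Δλ = ((-164.612 − -131.125 + 180) mod 360) − 180 = -33.487°.
Going west by 33.487° from -131.125° reaches -164.612° without touching 180°.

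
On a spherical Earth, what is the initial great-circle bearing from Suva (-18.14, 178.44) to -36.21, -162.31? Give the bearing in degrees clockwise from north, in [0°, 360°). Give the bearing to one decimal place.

140.6°

Δλ = -162.31 − 178.44 = -340.75°; wrapped into (−180°, 180°]: 19.25°.
θ = atan2( sin Δλ · cos φ₂ , cos φ₁ · sin φ₂ − sin φ₁ · cos φ₂ · cos Δλ )
  = atan2(0.26601, -0.32422) = 140.632° → normalised to [0°, 360°): 140.632°.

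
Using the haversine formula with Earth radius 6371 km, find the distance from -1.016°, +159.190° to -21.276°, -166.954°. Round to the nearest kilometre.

4306 km

Δλ = -166.954 − 159.190 = -326.144°; wrapped into (−180°, 180°]: 33.856°.
Δφ = -21.276 − -1.016 = -20.260°.
a = sin²(Δφ/2) + cos φ₁ · cos φ₂ · sin²(Δλ/2) = 0.109924.
c = 2·atan2(√a, √(1−a)) = 0.67589 rad → d = 6371·c ≈ 4306.07 km.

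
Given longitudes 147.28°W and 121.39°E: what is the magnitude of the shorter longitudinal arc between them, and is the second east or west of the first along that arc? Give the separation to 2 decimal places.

Raw difference: 121.39 − -147.28 = 268.67°.
Normalise into (−180°, 180°]: 268.67° − 360° = -91.33°.
Negative ⇒ the second point lies to the west; separation 91.33°.

91.33° west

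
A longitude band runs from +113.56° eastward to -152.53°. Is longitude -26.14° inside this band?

No

Band width going east from +113.56° to -152.53°: ((-152.53 − 113.56) mod 360) = 93.91°.
Offset of -26.14° east of the west edge: ((-26.14 − 113.56) mod 360) = 220.30°.
220.30° > 93.91° ⇒ outside.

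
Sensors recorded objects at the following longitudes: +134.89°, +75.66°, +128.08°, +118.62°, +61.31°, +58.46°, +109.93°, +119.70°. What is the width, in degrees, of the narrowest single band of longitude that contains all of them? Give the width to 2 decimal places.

76.43°

Sort the longitudes: +58.46°, +61.31°, +75.66°, +109.93°, +118.62°, +119.70°, +128.08°, +134.89°.
Eastward gaps between consecutive values (wrapping around): 2.85°, 14.35°, 34.27°, 8.69°, 1.08°, 8.38°, 6.81°, 283.57°.
Largest gap = 283.57° ⇒ minimal covering band is its complement: 360° − 283.57° = 76.43°.
Band runs from +58.46° eastward to +134.89°.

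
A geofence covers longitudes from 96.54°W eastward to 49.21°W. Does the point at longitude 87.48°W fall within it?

Yes

Band width going east from -96.54° to -49.21°: ((-49.21 − -96.54) mod 360) = 47.33°.
Offset of -87.48° east of the west edge: ((-87.48 − -96.54) mod 360) = 9.06°.
9.06° ≤ 47.33° ⇒ inside.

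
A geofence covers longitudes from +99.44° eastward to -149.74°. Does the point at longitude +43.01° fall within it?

No

Band width going east from +99.44° to -149.74°: ((-149.74 − 99.44) mod 360) = 110.82°.
Offset of +43.01° east of the west edge: ((43.01 − 99.44) mod 360) = 303.57°.
303.57° > 110.82° ⇒ outside.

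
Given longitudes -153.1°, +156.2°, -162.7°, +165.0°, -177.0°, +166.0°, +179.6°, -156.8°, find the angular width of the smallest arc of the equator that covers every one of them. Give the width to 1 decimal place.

Sort the longitudes: -177.0°, -162.7°, -156.8°, -153.1°, +156.2°, +165.0°, +166.0°, +179.6°.
Eastward gaps between consecutive values (wrapping around): 14.3°, 5.9°, 3.7°, 309.3°, 8.8°, 1.0°, 13.6°, 3.4°.
Largest gap = 309.3° ⇒ minimal covering band is its complement: 360° − 309.3° = 50.7°.
Band runs from +156.2° eastward to -153.1°, crossing the antimeridian.

50.7°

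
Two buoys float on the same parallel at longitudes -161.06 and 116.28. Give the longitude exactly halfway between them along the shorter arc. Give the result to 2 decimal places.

+157.61°

Signed shortest Δλ from -161.06° to +116.28° is -82.66°.
Midpoint longitude = -161.06° + (-82.66°)/2 = -161.06° − 41.33° = -202.39°.
Normalise into (−180°, 180°]: +157.61°.
(The naïve average (-161.06 + +116.28)/2 = -22.39° is on the wrong side of the globe.)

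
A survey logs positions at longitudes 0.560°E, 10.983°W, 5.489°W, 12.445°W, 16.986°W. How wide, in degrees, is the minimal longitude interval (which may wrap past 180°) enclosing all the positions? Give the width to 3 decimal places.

17.546°

Sort the longitudes: -16.986°, -12.445°, -10.983°, -5.489°, +0.560°.
Eastward gaps between consecutive values (wrapping around): 4.541°, 1.462°, 5.494°, 6.049°, 342.454°.
Largest gap = 342.454° ⇒ minimal covering band is its complement: 360° − 342.454° = 17.546°.
Band runs from -16.986° eastward to +0.560°.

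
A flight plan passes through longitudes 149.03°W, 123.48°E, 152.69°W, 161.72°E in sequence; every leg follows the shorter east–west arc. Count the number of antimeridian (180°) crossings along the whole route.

3

Leg 1: -149.03° → +123.48°, shortest Δλ = -87.49° (west) — crosses 180°.
Leg 2: +123.48° → -152.69°, shortest Δλ = 83.83° (east) — crosses 180°.
Leg 3: -152.69° → +161.72°, shortest Δλ = -45.59° (west) — crosses 180°.
Total crossings: 3.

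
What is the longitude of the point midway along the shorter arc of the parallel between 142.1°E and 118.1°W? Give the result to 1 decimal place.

Signed shortest Δλ from +142.1° to -118.1° is +99.8°.
Midpoint longitude = +142.1° + (+99.8°)/2 = +142.1° + 49.9° = +192.0°.
Normalise into (−180°, 180°]: -168.0°.
(The naïve average (+142.1 + -118.1)/2 = 12.0° is on the wrong side of the globe.)

168.0°W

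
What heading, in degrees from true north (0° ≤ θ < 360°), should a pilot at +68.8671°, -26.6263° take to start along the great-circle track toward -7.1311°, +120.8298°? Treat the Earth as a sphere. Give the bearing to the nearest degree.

Δλ = 120.8298 − -26.6263 = 147.4561°.
θ = atan2( sin Δλ · cos φ₂ , cos φ₁ · sin φ₂ − sin φ₁ · cos φ₂ · cos Δλ )
  = atan2(0.53378, 0.73545) = 35.972° → normalised to [0°, 360°): 35.972°.

36°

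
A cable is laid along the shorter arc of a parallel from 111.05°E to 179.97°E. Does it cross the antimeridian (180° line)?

No

Signed shortest Δλ = ((179.97 − 111.05 + 180) mod 360) − 180 = 68.92°.
Going east by 68.92° from +111.05° reaches +179.97° without touching 180°.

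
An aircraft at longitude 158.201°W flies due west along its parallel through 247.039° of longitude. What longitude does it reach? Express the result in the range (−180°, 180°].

45.240°W

Start at -158.201°; shift −247.039° → -405.240°.
-405.240° lies outside (−180°, 180°]; add 360° → -45.240°.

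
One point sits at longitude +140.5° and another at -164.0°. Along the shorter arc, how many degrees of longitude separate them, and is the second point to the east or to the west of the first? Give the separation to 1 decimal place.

55.5° east

Raw difference: -164.0 − 140.5 = -304.5°.
Normalise into (−180°, 180°]: -304.5° + 360° = 55.5°.
Positive ⇒ the second point lies to the east; separation 55.5°.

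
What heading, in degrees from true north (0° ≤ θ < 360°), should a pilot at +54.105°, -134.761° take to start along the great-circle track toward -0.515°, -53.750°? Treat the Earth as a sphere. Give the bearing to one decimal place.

97.6°

Δλ = -53.750 − -134.761 = 81.011°.
θ = atan2( sin Δλ · cos φ₂ , cos φ₁ · sin φ₂ − sin φ₁ · cos φ₂ · cos Δλ )
  = atan2(0.98768, -0.13184) = 97.603° → normalised to [0°, 360°): 97.603°.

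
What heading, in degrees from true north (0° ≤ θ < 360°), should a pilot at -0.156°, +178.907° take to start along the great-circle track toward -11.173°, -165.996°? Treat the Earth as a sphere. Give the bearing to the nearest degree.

127°

Δλ = -165.996 − 178.907 = -344.903°; wrapped into (−180°, 180°]: 15.097°.
θ = atan2( sin Δλ · cos φ₂ , cos φ₁ · sin φ₂ − sin φ₁ · cos φ₂ · cos Δλ )
  = atan2(0.25552, -0.19119) = 126.806° → normalised to [0°, 360°): 126.806°.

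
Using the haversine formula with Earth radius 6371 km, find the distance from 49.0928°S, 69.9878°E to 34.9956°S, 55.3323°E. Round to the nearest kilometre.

1973 km

Δλ = 55.3323 − 69.9878 = -14.6555°.
Δφ = -34.9956 − -49.0928 = 14.0972°.
a = sin²(Δφ/2) + cos φ₁ · cos φ₂ · sin²(Δλ/2) = 0.023785.
c = 2·atan2(√a, √(1−a)) = 0.30968 rad → d = 6371·c ≈ 1972.98 km.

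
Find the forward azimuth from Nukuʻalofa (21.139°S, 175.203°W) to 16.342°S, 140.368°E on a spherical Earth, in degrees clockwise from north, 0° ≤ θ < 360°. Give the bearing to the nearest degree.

Δλ = 140.368 − -175.203 = 315.571°; wrapped into (−180°, 180°]: -44.429°.
θ = atan2( sin Δλ · cos φ₂ , cos φ₁ · sin φ₂ − sin φ₁ · cos φ₂ · cos Δλ )
  = atan2(-0.67174, -0.01531) = -91.305° → normalised to [0°, 360°): 268.695°.

269°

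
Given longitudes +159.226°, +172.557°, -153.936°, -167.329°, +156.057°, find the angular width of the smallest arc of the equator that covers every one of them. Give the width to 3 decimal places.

Sort the longitudes: -167.329°, -153.936°, +156.057°, +159.226°, +172.557°.
Eastward gaps between consecutive values (wrapping around): 13.393°, 309.993°, 3.169°, 13.331°, 20.114°.
Largest gap = 309.993° ⇒ minimal covering band is its complement: 360° − 309.993° = 50.007°.
Band runs from +156.057° eastward to -153.936°, crossing the antimeridian.

50.007°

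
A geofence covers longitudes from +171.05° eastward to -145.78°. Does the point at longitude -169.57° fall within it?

Band width going east from +171.05° to -145.78°: ((-145.78 − 171.05) mod 360) = 43.17°.
Offset of -169.57° east of the west edge: ((-169.57 − 171.05) mod 360) = 19.38°.
19.38° ≤ 43.17° ⇒ inside.

Yes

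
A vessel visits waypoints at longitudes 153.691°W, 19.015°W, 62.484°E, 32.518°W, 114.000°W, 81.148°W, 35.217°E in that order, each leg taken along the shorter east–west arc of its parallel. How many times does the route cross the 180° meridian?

Leg 1: -153.691° → -19.015°, shortest Δλ = 134.676° (east) — does not cross 180°.
Leg 2: -19.015° → +62.484°, shortest Δλ = 81.499° (east) — does not cross 180°.
Leg 3: +62.484° → -32.518°, shortest Δλ = -95.002° (west) — does not cross 180°.
Leg 4: -32.518° → -114.000°, shortest Δλ = -81.482° (west) — does not cross 180°.
Leg 5: -114.000° → -81.148°, shortest Δλ = 32.852° (east) — does not cross 180°.
Leg 6: -81.148° → +35.217°, shortest Δλ = 116.365° (east) — does not cross 180°.
Total crossings: 0.

0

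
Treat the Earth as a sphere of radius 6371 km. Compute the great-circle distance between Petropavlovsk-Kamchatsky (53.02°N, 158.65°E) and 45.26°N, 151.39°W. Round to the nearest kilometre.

Δλ = -151.39 − 158.65 = -310.04°; wrapped into (−180°, 180°]: 49.96°.
Δφ = 45.26 − 53.02 = -7.76°.
a = sin²(Δφ/2) + cos φ₁ · cos φ₂ · sin²(Δλ/2) = 0.080090.
c = 2·atan2(√a, √(1−a)) = 0.57385 rad → d = 6371·c ≈ 3655.97 km.

3656 km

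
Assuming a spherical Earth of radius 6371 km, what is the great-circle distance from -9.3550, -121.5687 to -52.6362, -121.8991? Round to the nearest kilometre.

Δλ = -121.8991 − -121.5687 = -0.3304°.
Δφ = -52.6362 − -9.3550 = -43.2812°.
a = sin²(Δφ/2) + cos φ₁ · cos φ₂ · sin²(Δλ/2) = 0.136006.
c = 2·atan2(√a, √(1−a)) = 0.75541 rad → d = 6371·c ≈ 4812.74 km.

4813 km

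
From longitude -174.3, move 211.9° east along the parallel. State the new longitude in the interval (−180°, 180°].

Start at -174.3°; shift +211.9° → +37.6°.
+37.6° already lies in (−180°, 180°].

+37.6°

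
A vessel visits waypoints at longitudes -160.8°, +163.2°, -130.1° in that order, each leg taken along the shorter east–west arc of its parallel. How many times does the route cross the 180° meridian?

2

Leg 1: -160.8° → +163.2°, shortest Δλ = -36.0° (west) — crosses 180°.
Leg 2: +163.2° → -130.1°, shortest Δλ = 66.7° (east) — crosses 180°.
Total crossings: 2.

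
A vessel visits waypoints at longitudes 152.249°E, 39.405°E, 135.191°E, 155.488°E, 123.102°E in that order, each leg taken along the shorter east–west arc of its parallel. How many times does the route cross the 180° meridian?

Leg 1: +152.249° → +39.405°, shortest Δλ = -112.844° (west) — does not cross 180°.
Leg 2: +39.405° → +135.191°, shortest Δλ = 95.786° (east) — does not cross 180°.
Leg 3: +135.191° → +155.488°, shortest Δλ = 20.297° (east) — does not cross 180°.
Leg 4: +155.488° → +123.102°, shortest Δλ = -32.386° (west) — does not cross 180°.
Total crossings: 0.

0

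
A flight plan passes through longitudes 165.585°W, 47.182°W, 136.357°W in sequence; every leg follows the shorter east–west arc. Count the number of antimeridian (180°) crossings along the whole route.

Leg 1: -165.585° → -47.182°, shortest Δλ = 118.403° (east) — does not cross 180°.
Leg 2: -47.182° → -136.357°, shortest Δλ = -89.175° (west) — does not cross 180°.
Total crossings: 0.

0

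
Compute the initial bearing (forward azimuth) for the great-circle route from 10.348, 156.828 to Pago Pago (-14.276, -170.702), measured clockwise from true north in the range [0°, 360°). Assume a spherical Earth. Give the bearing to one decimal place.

Δλ = -170.702 − 156.828 = -327.530°; wrapped into (−180°, 180°]: 32.470°.
θ = atan2( sin Δλ · cos φ₂ , cos φ₁ · sin φ₂ − sin φ₁ · cos φ₂ · cos Δλ )
  = atan2(0.52028, -0.38945) = 126.816° → normalised to [0°, 360°): 126.816°.

126.8°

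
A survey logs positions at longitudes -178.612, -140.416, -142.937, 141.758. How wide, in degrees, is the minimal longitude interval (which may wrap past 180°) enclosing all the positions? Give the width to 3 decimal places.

77.826°

Sort the longitudes: -178.612°, -142.937°, -140.416°, +141.758°.
Eastward gaps between consecutive values (wrapping around): 35.675°, 2.521°, 282.174°, 39.630°.
Largest gap = 282.174° ⇒ minimal covering band is its complement: 360° − 282.174° = 77.826°.
Band runs from +141.758° eastward to -140.416°, crossing the antimeridian.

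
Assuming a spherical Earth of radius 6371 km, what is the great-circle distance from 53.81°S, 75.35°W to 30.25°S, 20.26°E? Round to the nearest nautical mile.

Δλ = 20.26 − -75.35 = 95.61°.
Δφ = -30.25 − -53.81 = 23.56°.
a = sin²(Δφ/2) + cos φ₁ · cos φ₂ · sin²(Δλ/2) = 0.321642.
c = 2·atan2(√a, √(1−a)) = 1.20605 rad → d = 6371·c ≈ 7683.72 km ≈ 4148.88 nmi.

4149 nmi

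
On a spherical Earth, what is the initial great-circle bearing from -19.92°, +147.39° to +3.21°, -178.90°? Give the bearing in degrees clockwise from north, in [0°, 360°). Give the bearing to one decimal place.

Δλ = -178.90 − 147.39 = -326.29°; wrapped into (−180°, 180°]: 33.71°.
θ = atan2( sin Δλ · cos φ₂ , cos φ₁ · sin φ₂ − sin φ₁ · cos φ₂ · cos Δλ )
  = atan2(0.55412, 0.33562) = 58.797° → normalised to [0°, 360°): 58.797°.

58.8°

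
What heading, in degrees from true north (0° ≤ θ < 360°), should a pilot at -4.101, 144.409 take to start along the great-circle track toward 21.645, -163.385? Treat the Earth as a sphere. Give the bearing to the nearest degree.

61°

Δλ = -163.385 − 144.409 = -307.794°; wrapped into (−180°, 180°]: 52.206°.
θ = atan2( sin Δλ · cos φ₂ , cos φ₁ · sin φ₂ − sin φ₁ · cos φ₂ · cos Δλ )
  = atan2(0.73450, 0.40865) = 60.910° → normalised to [0°, 360°): 60.910°.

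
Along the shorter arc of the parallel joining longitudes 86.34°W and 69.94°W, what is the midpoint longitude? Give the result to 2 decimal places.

Signed shortest Δλ from -86.34° to -69.94° is +16.40°.
Midpoint longitude = -86.34° + (+16.40°)/2 = -86.34° + 8.20° = -78.14°.

78.14°W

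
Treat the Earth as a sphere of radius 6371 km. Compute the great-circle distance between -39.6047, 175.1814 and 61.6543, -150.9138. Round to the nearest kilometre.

Δλ = -150.9138 − 175.1814 = -326.0952°; wrapped into (−180°, 180°]: 33.9048°.
Δφ = 61.6543 − -39.6047 = 101.2590°.
a = sin²(Δφ/2) + cos φ₁ · cos φ₂ · sin²(Δλ/2) = 0.628722.
c = 2·atan2(√a, √(1−a)) = 1.83117 rad → d = 6371·c ≈ 11666.40 km.

11666 km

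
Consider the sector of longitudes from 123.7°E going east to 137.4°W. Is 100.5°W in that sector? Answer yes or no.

Band width going east from +123.7° to -137.4°: ((-137.4 − 123.7) mod 360) = 98.9°.
Offset of -100.5° east of the west edge: ((-100.5 − 123.7) mod 360) = 135.8°.
135.8° > 98.9° ⇒ outside.

No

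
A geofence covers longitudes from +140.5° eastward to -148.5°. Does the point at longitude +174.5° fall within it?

Yes

Band width going east from +140.5° to -148.5°: ((-148.5 − 140.5) mod 360) = 71.0°.
Offset of +174.5° east of the west edge: ((174.5 − 140.5) mod 360) = 34.0°.
34.0° ≤ 71.0° ⇒ inside.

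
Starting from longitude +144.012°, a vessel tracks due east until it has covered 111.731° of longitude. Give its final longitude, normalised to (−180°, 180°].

-104.257°

Start at +144.012°; shift +111.731° → +255.743°.
+255.743° lies outside (−180°, 180°]; subtract 360° → -104.257°.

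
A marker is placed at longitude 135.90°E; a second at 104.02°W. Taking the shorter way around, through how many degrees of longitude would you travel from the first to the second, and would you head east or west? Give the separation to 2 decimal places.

120.08° east

Raw difference: -104.02 − 135.90 = -239.92°.
Normalise into (−180°, 180°]: -239.92° + 360° = 120.08°.
Positive ⇒ the second point lies to the east; separation 120.08°.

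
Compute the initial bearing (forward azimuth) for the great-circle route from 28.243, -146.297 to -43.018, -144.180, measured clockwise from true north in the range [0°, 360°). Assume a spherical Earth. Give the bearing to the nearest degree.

178°

Δλ = -144.180 − -146.297 = 2.117°.
θ = atan2( sin Δλ · cos φ₂ , cos φ₁ · sin φ₂ − sin φ₁ · cos φ₂ · cos Δλ )
  = atan2(0.02701, -0.94676) = 178.366° → normalised to [0°, 360°): 178.366°.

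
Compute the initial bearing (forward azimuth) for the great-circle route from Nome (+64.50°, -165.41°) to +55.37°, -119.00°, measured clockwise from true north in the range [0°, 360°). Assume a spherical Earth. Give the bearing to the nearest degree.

90°

Δλ = -119.00 − -165.41 = 46.41°.
θ = atan2( sin Δλ · cos φ₂ , cos φ₁ · sin φ₂ − sin φ₁ · cos φ₂ · cos Δλ )
  = atan2(0.41160, 0.00059) = 89.918° → normalised to [0°, 360°): 89.918°.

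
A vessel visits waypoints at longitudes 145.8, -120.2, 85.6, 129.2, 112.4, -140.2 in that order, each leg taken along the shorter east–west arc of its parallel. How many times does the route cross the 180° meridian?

Leg 1: +145.8° → -120.2°, shortest Δλ = 94.0° (east) — crosses 180°.
Leg 2: -120.2° → +85.6°, shortest Δλ = -154.2° (west) — crosses 180°.
Leg 3: +85.6° → +129.2°, shortest Δλ = 43.6° (east) — does not cross 180°.
Leg 4: +129.2° → +112.4°, shortest Δλ = -16.8° (west) — does not cross 180°.
Leg 5: +112.4° → -140.2°, shortest Δλ = 107.4° (east) — crosses 180°.
Total crossings: 3.

3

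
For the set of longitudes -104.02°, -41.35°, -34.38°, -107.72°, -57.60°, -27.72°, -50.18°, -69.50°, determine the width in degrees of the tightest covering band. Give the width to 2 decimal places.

80.00°

Sort the longitudes: -107.72°, -104.02°, -69.50°, -57.60°, -50.18°, -41.35°, -34.38°, -27.72°.
Eastward gaps between consecutive values (wrapping around): 3.70°, 34.52°, 11.90°, 7.42°, 8.83°, 6.97°, 6.66°, 280.00°.
Largest gap = 280.00° ⇒ minimal covering band is its complement: 360° − 280.00° = 80.00°.
Band runs from -107.72° eastward to -27.72°.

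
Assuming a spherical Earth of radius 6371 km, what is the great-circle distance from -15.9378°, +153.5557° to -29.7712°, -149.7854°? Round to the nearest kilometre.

Δλ = -149.7854 − 153.5557 = -303.3411°; wrapped into (−180°, 180°]: 56.6589°.
Δφ = -29.7712 − -15.9378 = -13.8334°.
a = sin²(Δφ/2) + cos φ₁ · cos φ₂ · sin²(Δλ/2) = 0.202456.
c = 2·atan2(√a, √(1−a)) = 0.93342 rad → d = 6371·c ≈ 5946.83 km.

5947 km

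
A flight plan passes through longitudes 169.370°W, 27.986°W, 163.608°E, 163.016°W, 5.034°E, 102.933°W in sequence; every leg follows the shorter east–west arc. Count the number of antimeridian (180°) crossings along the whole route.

2

Leg 1: -169.370° → -27.986°, shortest Δλ = 141.384° (east) — does not cross 180°.
Leg 2: -27.986° → +163.608°, shortest Δλ = -168.406° (west) — crosses 180°.
Leg 3: +163.608° → -163.016°, shortest Δλ = 33.376° (east) — crosses 180°.
Leg 4: -163.016° → +5.034°, shortest Δλ = 168.05° (east) — does not cross 180°.
Leg 5: +5.034° → -102.933°, shortest Δλ = -107.967° (west) — does not cross 180°.
Total crossings: 2.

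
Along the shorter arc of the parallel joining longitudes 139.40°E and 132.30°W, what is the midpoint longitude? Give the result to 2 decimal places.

Signed shortest Δλ from +139.40° to -132.30° is +88.30°.
Midpoint longitude = +139.40° + (+88.30°)/2 = +139.40° + 44.15° = +183.55°.
Normalise into (−180°, 180°]: -176.45°.
(The naïve average (+139.40 + -132.30)/2 = 3.55° is on the wrong side of the globe.)

176.45°W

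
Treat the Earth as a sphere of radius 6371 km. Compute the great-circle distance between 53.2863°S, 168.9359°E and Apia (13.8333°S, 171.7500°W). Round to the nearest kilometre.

4705 km

Δλ = -171.7500 − 168.9359 = -340.6859°; wrapped into (−180°, 180°]: 19.3141°.
Δφ = -13.8333 − -53.2863 = 39.4530°.
a = sin²(Δφ/2) + cos φ₁ · cos φ₂ · sin²(Δλ/2) = 0.130262.
c = 2·atan2(√a, √(1−a)) = 0.73850 rad → d = 6371·c ≈ 4705.01 km.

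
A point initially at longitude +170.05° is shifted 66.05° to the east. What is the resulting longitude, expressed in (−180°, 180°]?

-123.90°

Start at +170.05°; shift +66.05° → +236.10°.
+236.10° lies outside (−180°, 180°]; subtract 360° → -123.90°.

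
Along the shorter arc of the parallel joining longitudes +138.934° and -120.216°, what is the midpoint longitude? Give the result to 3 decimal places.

Signed shortest Δλ from +138.934° to -120.216° is +100.850°.
Midpoint longitude = +138.934° + (+100.850°)/2 = +138.934° + 50.425° = +189.359°.
Normalise into (−180°, 180°]: -170.641°.
(The naïve average (+138.934 + -120.216)/2 = 9.359° is on the wrong side of the globe.)

-170.641°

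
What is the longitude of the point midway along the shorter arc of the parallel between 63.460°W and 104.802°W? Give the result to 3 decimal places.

84.131°W

Signed shortest Δλ from -63.460° to -104.802° is -41.342°.
Midpoint longitude = -63.460° + (-41.342°)/2 = -63.460° − 20.671° = -84.131°.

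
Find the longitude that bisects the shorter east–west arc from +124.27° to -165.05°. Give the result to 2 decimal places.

+159.61°

Signed shortest Δλ from +124.27° to -165.05° is +70.68°.
Midpoint longitude = +124.27° + (+70.68°)/2 = +124.27° + 35.34° = +159.61°.
(The naïve average (+124.27 + -165.05)/2 = -20.39° is on the wrong side of the globe.)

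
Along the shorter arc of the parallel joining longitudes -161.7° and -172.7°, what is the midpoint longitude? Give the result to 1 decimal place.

-167.2°

Signed shortest Δλ from -161.7° to -172.7° is -11.0°.
Midpoint longitude = -161.7° + (-11.0°)/2 = -161.7° − 5.5° = -167.2°.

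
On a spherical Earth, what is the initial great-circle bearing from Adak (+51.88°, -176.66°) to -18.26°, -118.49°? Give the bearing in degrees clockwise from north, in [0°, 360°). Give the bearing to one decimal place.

Δλ = -118.49 − -176.66 = 58.17°.
θ = atan2( sin Δλ · cos φ₂ , cos φ₁ · sin φ₂ − sin φ₁ · cos φ₂ · cos Δλ )
  = atan2(0.80683, -0.58744) = 126.058° → normalised to [0°, 360°): 126.058°.

126.1°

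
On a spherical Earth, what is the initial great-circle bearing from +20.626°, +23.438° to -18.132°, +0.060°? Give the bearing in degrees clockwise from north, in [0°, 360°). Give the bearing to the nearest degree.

Δλ = 0.060 − 23.438 = -23.378°.
θ = atan2( sin Δλ · cos φ₂ , cos φ₁ · sin φ₂ − sin φ₁ · cos φ₂ · cos Δλ )
  = atan2(-0.37709, -0.59855) = -147.789° → normalised to [0°, 360°): 212.211°.

212°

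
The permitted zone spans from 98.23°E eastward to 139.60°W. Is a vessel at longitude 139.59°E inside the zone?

Band width going east from +98.23° to -139.60°: ((-139.60 − 98.23) mod 360) = 122.17°.
Offset of +139.59° east of the west edge: ((139.59 − 98.23) mod 360) = 41.36°.
41.36° ≤ 122.17° ⇒ inside.

Yes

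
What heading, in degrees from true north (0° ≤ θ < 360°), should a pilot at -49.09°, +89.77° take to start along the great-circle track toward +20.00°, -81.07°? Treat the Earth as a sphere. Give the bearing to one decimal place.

Δλ = -81.07 − 89.77 = -170.84°.
θ = atan2( sin Δλ · cos φ₂ , cos φ₁ · sin φ₂ − sin φ₁ · cos φ₂ · cos Δλ )
  = atan2(-0.14959, -0.47713) = -162.592° → normalised to [0°, 360°): 197.408°.

197.4°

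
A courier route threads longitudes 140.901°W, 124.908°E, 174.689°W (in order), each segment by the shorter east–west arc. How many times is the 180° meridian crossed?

Leg 1: -140.901° → +124.908°, shortest Δλ = -94.191° (west) — crosses 180°.
Leg 2: +124.908° → -174.689°, shortest Δλ = 60.403° (east) — crosses 180°.
Total crossings: 2.

2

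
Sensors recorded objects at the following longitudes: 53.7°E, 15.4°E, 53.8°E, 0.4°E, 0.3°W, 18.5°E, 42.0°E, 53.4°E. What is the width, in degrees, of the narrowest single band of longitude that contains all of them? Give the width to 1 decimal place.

Sort the longitudes: -0.3°, +0.4°, +15.4°, +18.5°, +42.0°, +53.4°, +53.7°, +53.8°.
Eastward gaps between consecutive values (wrapping around): 0.7°, 15.0°, 3.1°, 23.5°, 11.4°, 0.3°, 0.1°, 305.9°.
Largest gap = 305.9° ⇒ minimal covering band is its complement: 360° − 305.9° = 54.1°.
Band runs from -0.3° eastward to +53.8°.

54.1°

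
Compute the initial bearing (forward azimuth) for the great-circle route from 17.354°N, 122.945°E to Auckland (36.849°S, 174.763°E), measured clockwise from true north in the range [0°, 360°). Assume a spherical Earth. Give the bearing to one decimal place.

138.9°

Δλ = 174.763 − 122.945 = 51.818°.
θ = atan2( sin Δλ · cos φ₂ , cos φ₁ · sin φ₂ − sin φ₁ · cos φ₂ · cos Δλ )
  = atan2(0.62901, -0.71996) = 138.857° → normalised to [0°, 360°): 138.857°.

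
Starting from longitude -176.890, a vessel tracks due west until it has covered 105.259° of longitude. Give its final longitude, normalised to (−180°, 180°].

+77.851°

Start at -176.890°; shift −105.259° → -282.149°.
-282.149° lies outside (−180°, 180°]; add 360° → +77.851°.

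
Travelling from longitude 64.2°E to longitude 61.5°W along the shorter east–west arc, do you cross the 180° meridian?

No

Signed shortest Δλ = ((-61.5 − 64.2 + 180) mod 360) − 180 = -125.7°.
Going west by 125.7° from +64.2° reaches -61.5° without touching 180°.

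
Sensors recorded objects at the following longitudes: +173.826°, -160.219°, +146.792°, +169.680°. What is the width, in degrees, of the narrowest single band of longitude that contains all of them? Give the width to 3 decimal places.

Sort the longitudes: -160.219°, +146.792°, +169.680°, +173.826°.
Eastward gaps between consecutive values (wrapping around): 307.011°, 22.888°, 4.146°, 25.955°.
Largest gap = 307.011° ⇒ minimal covering band is its complement: 360° − 307.011° = 52.989°.
Band runs from +146.792° eastward to -160.219°, crossing the antimeridian.

52.989°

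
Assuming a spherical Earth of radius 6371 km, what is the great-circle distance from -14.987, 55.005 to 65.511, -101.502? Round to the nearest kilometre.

14128 km

Δλ = -101.502 − 55.005 = -156.507°.
Δφ = 65.511 − -14.987 = 80.498°.
a = sin²(Δφ/2) + cos φ₁ · cos φ₂ · sin²(Δλ/2) = 0.801282.
c = 2·atan2(√a, √(1−a)) = 2.21751 rad → d = 6371·c ≈ 14127.73 km.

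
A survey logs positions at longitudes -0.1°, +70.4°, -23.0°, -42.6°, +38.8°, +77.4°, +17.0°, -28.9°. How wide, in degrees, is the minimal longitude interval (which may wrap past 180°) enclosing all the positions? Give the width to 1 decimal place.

120.0°

Sort the longitudes: -42.6°, -28.9°, -23.0°, -0.1°, +17.0°, +38.8°, +70.4°, +77.4°.
Eastward gaps between consecutive values (wrapping around): 13.7°, 5.9°, 22.9°, 17.1°, 21.8°, 31.6°, 7.0°, 240.0°.
Largest gap = 240.0° ⇒ minimal covering band is its complement: 360° − 240.0° = 120.0°.
Band runs from -42.6° eastward to +77.4°.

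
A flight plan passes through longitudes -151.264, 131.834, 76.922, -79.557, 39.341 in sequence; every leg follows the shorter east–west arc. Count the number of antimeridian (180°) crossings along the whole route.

Leg 1: -151.264° → +131.834°, shortest Δλ = -76.902° (west) — crosses 180°.
Leg 2: +131.834° → +76.922°, shortest Δλ = -54.912° (west) — does not cross 180°.
Leg 3: +76.922° → -79.557°, shortest Δλ = -156.479° (west) — does not cross 180°.
Leg 4: -79.557° → +39.341°, shortest Δλ = 118.898° (east) — does not cross 180°.
Total crossings: 1.

1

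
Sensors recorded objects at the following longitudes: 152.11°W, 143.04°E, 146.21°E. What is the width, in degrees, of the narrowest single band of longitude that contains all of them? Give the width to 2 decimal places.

64.85°

Sort the longitudes: -152.11°, +143.04°, +146.21°.
Eastward gaps between consecutive values (wrapping around): 295.15°, 3.17°, 61.68°.
Largest gap = 295.15° ⇒ minimal covering band is its complement: 360° − 295.15° = 64.85°.
Band runs from +143.04° eastward to -152.11°, crossing the antimeridian.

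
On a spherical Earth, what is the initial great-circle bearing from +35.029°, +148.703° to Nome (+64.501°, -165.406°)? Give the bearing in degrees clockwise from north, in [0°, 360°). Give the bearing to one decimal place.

Δλ = -165.406 − 148.703 = -314.109°; wrapped into (−180°, 180°]: 45.891°.
θ = atan2( sin Δλ · cos φ₂ , cos φ₁ · sin φ₂ − sin φ₁ · cos φ₂ · cos Δλ )
  = atan2(0.30910, 0.56711) = 28.593° → normalised to [0°, 360°): 28.593°.

28.6°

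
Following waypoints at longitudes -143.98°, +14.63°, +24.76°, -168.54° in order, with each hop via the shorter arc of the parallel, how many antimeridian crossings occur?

1

Leg 1: -143.98° → +14.63°, shortest Δλ = 158.61° (east) — does not cross 180°.
Leg 2: +14.63° → +24.76°, shortest Δλ = 10.13° (east) — does not cross 180°.
Leg 3: +24.76° → -168.54°, shortest Δλ = 166.7° (east) — crosses 180°.
Total crossings: 1.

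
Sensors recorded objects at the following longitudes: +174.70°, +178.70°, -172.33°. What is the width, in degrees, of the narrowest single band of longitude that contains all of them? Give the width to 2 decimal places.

Sort the longitudes: -172.33°, +174.70°, +178.70°.
Eastward gaps between consecutive values (wrapping around): 347.03°, 4.00°, 8.97°.
Largest gap = 347.03° ⇒ minimal covering band is its complement: 360° − 347.03° = 12.97°.
Band runs from +174.70° eastward to -172.33°, crossing the antimeridian.

12.97°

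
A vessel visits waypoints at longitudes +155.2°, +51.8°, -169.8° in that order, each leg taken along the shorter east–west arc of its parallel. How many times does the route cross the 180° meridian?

Leg 1: +155.2° → +51.8°, shortest Δλ = -103.4° (west) — does not cross 180°.
Leg 2: +51.8° → -169.8°, shortest Δλ = 138.4° (east) — crosses 180°.
Total crossings: 1.

1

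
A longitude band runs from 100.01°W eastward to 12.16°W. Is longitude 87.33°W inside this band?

Band width going east from -100.01° to -12.16°: ((-12.16 − -100.01) mod 360) = 87.85°.
Offset of -87.33° east of the west edge: ((-87.33 − -100.01) mod 360) = 12.68°.
12.68° ≤ 87.85° ⇒ inside.

Yes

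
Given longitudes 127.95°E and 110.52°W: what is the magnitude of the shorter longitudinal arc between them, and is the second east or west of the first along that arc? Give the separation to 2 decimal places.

Raw difference: -110.52 − 127.95 = -238.47°.
Normalise into (−180°, 180°]: -238.47° + 360° = 121.53°.
Positive ⇒ the second point lies to the east; separation 121.53°.

121.53° east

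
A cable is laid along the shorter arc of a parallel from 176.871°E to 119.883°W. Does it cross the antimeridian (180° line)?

Naïve |-119.883 − 176.871| = 296.754° > 180°, so the shorter arc goes the other way round — across 180°.
Signed shortest Δλ = ((-119.883 − 176.871 + 180) mod 360) − 180 = 63.246°.
Going east by 63.246° from +176.871° passes through 180° before reaching -119.883°.

Yes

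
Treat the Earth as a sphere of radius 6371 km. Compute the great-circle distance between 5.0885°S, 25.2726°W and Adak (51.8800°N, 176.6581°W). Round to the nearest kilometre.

Δλ = -176.6581 − -25.2726 = -151.3855°.
Δφ = 51.8800 − -5.0885 = 56.9685°.
a = sin²(Δφ/2) + cos φ₁ · cos φ₂ · sin²(Δλ/2) = 0.804778.
c = 2·atan2(√a, √(1−a)) = 2.22630 rad → d = 6371·c ≈ 14183.73 km.

14184 km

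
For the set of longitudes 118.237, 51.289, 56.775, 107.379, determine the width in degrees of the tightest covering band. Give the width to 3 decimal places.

66.948°

Sort the longitudes: +51.289°, +56.775°, +107.379°, +118.237°.
Eastward gaps between consecutive values (wrapping around): 5.486°, 50.604°, 10.858°, 293.052°.
Largest gap = 293.052° ⇒ minimal covering band is its complement: 360° − 293.052° = 66.948°.
Band runs from +51.289° eastward to +118.237°.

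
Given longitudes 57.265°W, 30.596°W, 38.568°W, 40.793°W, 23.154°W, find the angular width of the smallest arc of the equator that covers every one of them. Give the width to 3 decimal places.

34.111°

Sort the longitudes: -57.265°, -40.793°, -38.568°, -30.596°, -23.154°.
Eastward gaps between consecutive values (wrapping around): 16.472°, 2.225°, 7.972°, 7.442°, 325.889°.
Largest gap = 325.889° ⇒ minimal covering band is its complement: 360° − 325.889° = 34.111°.
Band runs from -57.265° eastward to -23.154°.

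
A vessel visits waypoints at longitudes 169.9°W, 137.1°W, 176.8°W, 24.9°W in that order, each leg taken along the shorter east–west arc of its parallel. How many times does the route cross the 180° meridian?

Leg 1: -169.9° → -137.1°, shortest Δλ = 32.8° (east) — does not cross 180°.
Leg 2: -137.1° → -176.8°, shortest Δλ = -39.7° (west) — does not cross 180°.
Leg 3: -176.8° → -24.9°, shortest Δλ = 151.9° (east) — does not cross 180°.
Total crossings: 0.

0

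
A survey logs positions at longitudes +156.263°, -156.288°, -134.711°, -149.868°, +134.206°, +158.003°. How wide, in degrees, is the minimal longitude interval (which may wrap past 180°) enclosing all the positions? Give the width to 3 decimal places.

Sort the longitudes: -156.288°, -149.868°, -134.711°, +134.206°, +156.263°, +158.003°.
Eastward gaps between consecutive values (wrapping around): 6.420°, 15.157°, 268.917°, 22.057°, 1.740°, 45.709°.
Largest gap = 268.917° ⇒ minimal covering band is its complement: 360° − 268.917° = 91.083°.
Band runs from +134.206° eastward to -134.711°, crossing the antimeridian.

91.083°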